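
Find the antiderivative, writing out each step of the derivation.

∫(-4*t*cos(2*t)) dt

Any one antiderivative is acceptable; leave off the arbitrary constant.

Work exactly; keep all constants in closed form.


Step 1. Integrate ∫(-4*t*cos(2*t)) dt by parts with u = t, dv = (-4*cos(2*t)) dt, so v = -2*sin(2*t): now -2*t*sin(2*t) + ∫(2*sin(2*t)) dt.
Step 2. Evaluate the standard form: now -2*t*sin(2*t) - cos(2*t).
Answer: -2*t*sin(2*t) - cos(2*t).


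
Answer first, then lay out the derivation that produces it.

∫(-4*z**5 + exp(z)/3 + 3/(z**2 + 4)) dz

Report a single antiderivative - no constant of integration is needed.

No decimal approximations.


The answer is -2*z**6/3 + exp(z)/3 + 3*atan(z/2)/2.
Step 1. Rewrite: now ∫(-4*z**5) dz + ∫(3/(z**2 + 4)) dz + ∫(exp(z)/3) dz.
Step 2. Evaluate the standard form: now -2*z**6/3 + ∫(3/(z**2 + 4)) dz + ∫(exp(z)/3) dz.
Step 3. Evaluate the standard form: now -2*z**6/3 + 3*atan(z/2)/2 + ∫(exp(z)/3) dz.
Step 4. Evaluate the standard form: now -2*z**6/3 + exp(z)/3 + 3*atan(z/2)/2.
Answer: -2*z**6/3 + exp(z)/3 + 3*atan(z/2)/2.


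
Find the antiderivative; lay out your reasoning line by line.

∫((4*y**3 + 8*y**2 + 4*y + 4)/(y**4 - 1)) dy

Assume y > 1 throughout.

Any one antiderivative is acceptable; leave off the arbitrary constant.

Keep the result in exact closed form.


Step 1. Decompose ∫((4*y**3 + 8*y**2 + 4*y + 4)/(y**4 - 1)) dy by partial fractions, (4*y**3 + 8*y**2 + 4*y + 4)/(y**4 - 1) = 2/(y**2 + 1) - 1/(y + 1) + 5/(y - 1): now ∫(5/(y - 1)) dy + ∫(-1/(y + 1)) dy + ∫(2/(y**2 + 1)) dy.
Step 2. Evaluate the standard form [assuming y > -1]: now -log(y + 1) + ∫(5/(y - 1)) dy + ∫(2/(y**2 + 1)) dy.
Step 3. Evaluate the standard form [assuming y > 1]: now 5*log(y - 1) - log(y + 1) + ∫(2/(y**2 + 1)) dy.
Step 4. Evaluate the standard form: now 5*log(y - 1) - log(y + 1) + 2*atan(y).
Answer: 5*log(y - 1) - log(y + 1) + 2*atan(y).


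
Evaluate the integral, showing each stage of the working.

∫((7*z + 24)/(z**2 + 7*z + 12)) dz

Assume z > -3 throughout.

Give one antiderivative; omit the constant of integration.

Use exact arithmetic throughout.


Step 1. Decompose ∫((7*z + 24)/(z**2 + 7*z + 12)) dz by partial fractions, (7*z + 24)/(z**2 + 7*z + 12) = 4/(z + 4) + 3/(z + 3): now ∫(3/(z + 3)) dz + ∫(4/(z + 4)) dz.
Step 2. Evaluate the standard form [assuming z > -3]: now 3*log(z + 3) + ∫(4/(z + 4)) dz.
Step 3. Evaluate the standard form [assuming z > -4]: now 3*log(z + 3) + 4*log(z + 4).
Answer: 3*log(z + 3) + 4*log(z + 4).


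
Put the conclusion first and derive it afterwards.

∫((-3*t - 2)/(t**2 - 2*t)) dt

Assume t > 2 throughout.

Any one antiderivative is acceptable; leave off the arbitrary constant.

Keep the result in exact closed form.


The answer is log(t) - 4*log(t - 2).
Step 1. Decompose ∫((-3*t - 2)/(t**2 - 2*t)) dt by partial fractions, (-3*t - 2)/(t**2 - 2*t) = -4/(t - 2) + 1/t: now ∫(1/t) dt + ∫(-4/(t - 2)) dt.
Step 2. Evaluate the standard form [assuming t > 2]: now -4*log(t - 2) + ∫(1/t) dt.
Step 3. Evaluate the standard form [assuming t > 0]: now log(t) - 4*log(t - 2).
Answer: log(t) - 4*log(t - 2).


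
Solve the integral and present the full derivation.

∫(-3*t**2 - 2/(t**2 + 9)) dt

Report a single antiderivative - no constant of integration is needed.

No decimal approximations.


Step 1. Rewrite: now ∫(-3*t**2) dt + ∫(-2/(t**2 + 9)) dt.
Step 2. Evaluate the standard form: now -t**3 + ∫(-2/(t**2 + 9)) dt.
Step 3. Evaluate the standard form: now -t**3 - 2*atan(t/3)/3.
Answer: -t**3 - 2*atan(t/3)/3.


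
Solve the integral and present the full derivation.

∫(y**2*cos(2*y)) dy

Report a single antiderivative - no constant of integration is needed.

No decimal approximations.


Step 1. Integrate ∫(y**2*cos(2*y)) dy by parts with u = y**2, dv = (cos(2*y)) dy, so v = sin(2*y)/2: now y**2*sin(2*y)/2 + ∫(-y*sin(2*y)) dy.
Step 2. Integrate ∫(-y*sin(2*y)) dy by parts with u = y, dv = (-sin(2*y)) dy, so v = cos(2*y)/2: now y**2*sin(2*y)/2 + y*cos(2*y)/2 + ∫(-cos(2*y)/2) dy.
Step 3. Evaluate the standard form: now y**2*sin(2*y)/2 + y*cos(2*y)/2 - sin(2*y)/4.
Answer: y**2*sin(2*y)/2 + y*cos(2*y)/2 - sin(2*y)/4.


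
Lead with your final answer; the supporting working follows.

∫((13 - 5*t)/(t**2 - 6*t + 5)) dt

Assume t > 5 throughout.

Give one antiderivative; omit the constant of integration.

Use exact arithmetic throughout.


The answer is -3*log(t - 5) - 2*log(t - 1).
Step 1. Decompose ∫((13 - 5*t)/(t**2 - 6*t + 5)) dt by partial fractions, (13 - 5*t)/(t**2 - 6*t + 5) = -2/(t - 1) - 3/(t - 5): now ∫(-3/(t - 5)) dt + ∫(-2/(t - 1)) dt.
Step 2. Evaluate the standard form [assuming t > 1]: now -2*log(t - 1) + ∫(-3/(t - 5)) dt.
Step 3. Evaluate the standard form [assuming t > 5]: now -3*log(t - 5) - 2*log(t - 1).
Answer: -3*log(t - 5) - 2*log(t - 1).


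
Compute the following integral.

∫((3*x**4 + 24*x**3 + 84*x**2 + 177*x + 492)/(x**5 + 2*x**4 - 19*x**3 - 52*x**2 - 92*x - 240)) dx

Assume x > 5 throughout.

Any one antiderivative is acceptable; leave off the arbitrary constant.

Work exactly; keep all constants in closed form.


Answer: 4*log(x - 5) - 3*log(x + 3) + 2*log(x + 4) - 3*atan(x/2)/2.


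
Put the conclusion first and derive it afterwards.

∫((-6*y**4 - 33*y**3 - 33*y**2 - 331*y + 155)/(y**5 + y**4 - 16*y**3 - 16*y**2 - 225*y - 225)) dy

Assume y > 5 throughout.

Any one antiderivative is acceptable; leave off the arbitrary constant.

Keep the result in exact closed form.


The answer is -5*log(y - 5) - 2*log(y + 1) + log(y + 5) + atan(y/3)/3.
Step 1. Decompose ∫((-6*y**4 - 33*y**3 - 33*y**2 - 331*y + 155)/(y**5 + y**4 - 16*y**3 - 16*y**2 - 225*y - 225)) dy by partial fractions, (-6*y**4 - 33*y**3 - 33*y**2 - 331*y + 155)/(y**5 + y**4 - 16*y**3 - 16*y**2 - 225*y - 225) = 1/(y**2 + 9) + 1/(y + 5) - 2/(y + 1) - 5/(y - 5): now ∫(-5/(y - 5)) dy + ∫(-2/(y + 1)) dy + ∫(1/(y + 5)) dy + ∫(1/(y**2 + 9)) dy.
Step 2. Evaluate the standard form [assuming y > -5]: now log(y + 5) + ∫(-5/(y - 5)) dy + ∫(-2/(y + 1)) dy + ∫(1/(y**2 + 9)) dy.
Step 3. Evaluate the standard form [assuming y > 5]: now -5*log(y - 5) + log(y + 5) + ∫(-2/(y + 1)) dy + ∫(1/(y**2 + 9)) dy.
Step 4. Evaluate the standard form [assuming y > -1]: now -5*log(y - 5) - 2*log(y + 1) + log(y + 5) + ∫(1/(y**2 + 9)) dy.
Step 5. Evaluate the standard form: now -5*log(y - 5) - 2*log(y + 1) + log(y + 5) + atan(y/3)/3.
Answer: -5*log(y - 5) - 2*log(y + 1) + log(y + 5) + atan(y/3)/3.


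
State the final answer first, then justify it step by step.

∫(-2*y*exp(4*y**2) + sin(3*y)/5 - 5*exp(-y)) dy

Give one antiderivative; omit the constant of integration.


The answer is -exp(4*y**2)/4 - cos(3*y)/15 + 5*exp(-y).
Step 1. Rewrite: now ∫(-2*y*exp(4*y**2)) dy + ∫(-5*exp(-y)) dy + ∫(sin(3*y)/5) dy.
Step 2. Substitute u = y**2, turning ∫(-2*y*exp(4*y**2)) dy into ∫(-exp(4*u)) du: now ∫(-exp(4*u)) du + ∫(-5*exp(-y)) dy + ∫(sin(3*y)/5) dy.
Step 3. Evaluate the standard form: now -exp(4*u)/4 + ∫(-5*exp(-y)) dy + ∫(sin(3*y)/5) dy.
Step 4. Substitute back u = y**2: now -exp(4*y**2)/4 + ∫(-5*exp(-y)) dy + ∫(sin(3*y)/5) dy.
Step 5. Evaluate the standard form: now -exp(4*y**2)/4 - cos(3*y)/15 + ∫(-5*exp(-y)) dy.
Step 6. Evaluate the standard form: now -exp(4*y**2)/4 - cos(3*y)/15 + 5*exp(-y).
Answer: -exp(4*y**2)/4 - cos(3*y)/15 + 5*exp(-y).


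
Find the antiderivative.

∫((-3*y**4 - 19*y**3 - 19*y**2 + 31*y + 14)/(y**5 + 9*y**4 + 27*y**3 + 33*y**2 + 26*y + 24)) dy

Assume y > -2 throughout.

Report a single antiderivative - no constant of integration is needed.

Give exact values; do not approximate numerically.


Answer: -2*log(y + 2) - 2*log(y + 3) + log(y + 4) + 2*atan(y).


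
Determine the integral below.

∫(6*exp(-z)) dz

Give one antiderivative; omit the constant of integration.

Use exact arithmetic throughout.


Answer: -6*exp(-z).


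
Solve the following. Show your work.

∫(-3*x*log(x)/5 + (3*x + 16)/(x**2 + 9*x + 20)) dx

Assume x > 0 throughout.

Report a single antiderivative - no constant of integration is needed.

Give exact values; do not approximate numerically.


Step 1. Rewrite: now ∫(-3*x*log(x)/5) dx + ∫((3*x + 16)/(x**2 + 9*x + 20)) dx.
Step 2. Integrate ∫(-3*x*log(x)/5) dx by parts with u = log(x), dv = (-3*x/5) dx, so v = -3*x**2/10 [assuming x > 0]: now -3*x**2*log(x)/10 + ∫(3*x/10) dx + ∫((3*x + 16)/(x**2 + 9*x + 20)) dx.
Step 3. Evaluate the standard form: now -3*x**2*log(x)/10 + 3*x**2/20 + ∫((3*x + 16)/(x**2 + 9*x + 20)) dx.
Step 4. Decompose ∫((3*x + 16)/(x**2 + 9*x + 20)) dx by partial fractions, (3*x + 16)/(x**2 + 9*x + 20) = -1/(x + 5) + 4/(x + 4): now -3*x**2*log(x)/10 + 3*x**2/20 + ∫(4/(x + 4)) dx + ∫(-1/(x + 5)) dx.
Step 5. Evaluate the standard form [assuming x > -4]: now -3*x**2*log(x)/10 + 3*x**2/20 + 4*log(x + 4) + ∫(-1/(x + 5)) dx.
Step 6. Evaluate the standard form [assuming x > -5]: now -3*x**2*log(x)/10 + 3*x**2/20 + 4*log(x + 4) - log(x + 5).
Answer: -3*x**2*log(x)/10 + 3*x**2/20 + 4*log(x + 4) - log(x + 5).


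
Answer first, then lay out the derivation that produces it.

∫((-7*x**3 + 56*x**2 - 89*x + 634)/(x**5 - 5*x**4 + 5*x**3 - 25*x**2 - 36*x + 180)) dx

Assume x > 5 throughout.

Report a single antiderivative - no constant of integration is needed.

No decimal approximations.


The answer is log(x - 5) - 4*log(x - 2) + 3*log(x + 2) + 2*atan(x/3)/3.
Step 1. Decompose ∫((-7*x**3 + 56*x**2 - 89*x + 634)/(x**5 - 5*x**4 + 5*x**3 - 25*x**2 - 36*x + 180)) dx by partial fractions, (-7*x**3 + 56*x**2 - 89*x + 634)/(x**5 - 5*x**4 + 5*x**3 - 25*x**2 - 36*x + 180) = 2/(x**2 + 9) + 3/(x + 2) - 4/(x - 2) + 1/(x - 5): now ∫(1/(x - 5)) dx + ∫(-4/(x - 2)) dx + ∫(3/(x + 2)) dx + ∫(2/(x**2 + 9)) dx.
Step 2. Evaluate the standard form [assuming x > 2]: now -4*log(x - 2) + ∫(1/(x - 5)) dx + ∫(3/(x + 2)) dx + ∫(2/(x**2 + 9)) dx.
Step 3. Evaluate the standard form [assuming x > -2]: now -4*log(x - 2) + 3*log(x + 2) + ∫(1/(x - 5)) dx + ∫(2/(x**2 + 9)) dx.
Step 4. Evaluate the standard form [assuming x > 5]: now log(x - 5) - 4*log(x - 2) + 3*log(x + 2) + ∫(2/(x**2 + 9)) dx.
Step 5. Evaluate the standard form: now log(x - 5) - 4*log(x - 2) + 3*log(x + 2) + 2*atan(x/3)/3.
Answer: log(x - 5) - 4*log(x - 2) + 3*log(x + 2) + 2*atan(x/3)/3.


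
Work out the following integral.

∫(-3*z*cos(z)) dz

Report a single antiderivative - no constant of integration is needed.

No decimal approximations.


Answer: -3*z*sin(z) - 3*cos(z).


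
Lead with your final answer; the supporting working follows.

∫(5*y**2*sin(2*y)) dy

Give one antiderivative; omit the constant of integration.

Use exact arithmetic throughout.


The answer is -5*y**2*cos(2*y)/2 + 5*y*sin(2*y)/2 + 5*cos(2*y)/4.
Step 1. Integrate ∫(5*y**2*sin(2*y)) dy by parts with u = y**2, dv = (5*sin(2*y)) dy, so v = -5*cos(2*y)/2: now -5*y**2*cos(2*y)/2 + ∫(5*y*cos(2*y)) dy.
Step 2. Integrate ∫(5*y*cos(2*y)) dy by parts with u = y, dv = (5*cos(2*y)) dy, so v = 5*sin(2*y)/2: now -5*y**2*cos(2*y)/2 + 5*y*sin(2*y)/2 + ∫(-5*sin(2*y)/2) dy.
Step 3. Evaluate the standard form: now -5*y**2*cos(2*y)/2 + 5*y*sin(2*y)/2 + 5*cos(2*y)/4.
Answer: -5*y**2*cos(2*y)/2 + 5*y*sin(2*y)/2 + 5*cos(2*y)/4.


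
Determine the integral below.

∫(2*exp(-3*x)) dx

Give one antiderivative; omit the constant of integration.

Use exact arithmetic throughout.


Answer: -2*exp(-3*x)/3.


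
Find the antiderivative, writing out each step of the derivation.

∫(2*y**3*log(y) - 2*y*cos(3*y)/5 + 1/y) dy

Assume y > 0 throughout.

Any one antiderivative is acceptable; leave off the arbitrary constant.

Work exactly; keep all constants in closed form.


Step 1. Rewrite: now ∫(1/y) dy + ∫(-2*y*cos(3*y)/5) dy + ∫(2*y**3*log(y)) dy.
Step 2. Integrate ∫(-2*y*cos(3*y)/5) dy by parts with u = y, dv = (-2*cos(3*y)/5) dy, so v = -2*sin(3*y)/15: now -2*y*sin(3*y)/15 + ∫(1/y) dy + ∫(2*y**3*log(y)) dy + ∫(2*sin(3*y)/15) dy.
Step 3. Evaluate the standard form: now -2*y*sin(3*y)/15 - 2*cos(3*y)/45 + ∫(1/y) dy + ∫(2*y**3*log(y)) dy.
Step 4. Integrate ∫(2*y**3*log(y)) dy by parts with u = log(y), dv = (2*y**3) dy, so v = y**4/2 [assuming y > 0]: now y**4*log(y)/2 - 2*y*sin(3*y)/15 - 2*cos(3*y)/45 + ∫(1/y) dy + ∫(-y**3/2) dy.
Step 5. Evaluate the standard form: now y**4*log(y)/2 - y**4/8 - 2*y*sin(3*y)/15 - 2*cos(3*y)/45 + ∫(1/y) dy.
Step 6. Evaluate the standard form [assuming y > 0]: now y**4*log(y)/2 - y**4/8 - 2*y*sin(3*y)/15 + log(y) - 2*cos(3*y)/45.
Answer: y**4*log(y)/2 - y**4/8 - 2*y*sin(3*y)/15 + log(y) - 2*cos(3*y)/45.


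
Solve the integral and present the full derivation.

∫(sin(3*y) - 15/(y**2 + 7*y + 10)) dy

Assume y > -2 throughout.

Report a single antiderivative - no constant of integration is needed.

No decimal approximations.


Step 1. Rewrite: now ∫(-15/(y**2 + 7*y + 10)) dy + ∫(sin(3*y)) dy.
Step 2. Evaluate the standard form: now -cos(3*y)/3 + ∫(-15/(y**2 + 7*y + 10)) dy.
Step 3. Decompose ∫(-15/(y**2 + 7*y + 10)) dy by partial fractions, -15/(y**2 + 7*y + 10) = 5/(y + 5) - 5/(y + 2): now -cos(3*y)/3 + ∫(-5/(y + 2)) dy + ∫(5/(y + 5)) dy.
Step 4. Evaluate the standard form [assuming y > -2]: now -5*log(y + 2) - cos(3*y)/3 + ∫(5/(y + 5)) dy.
Step 5. Evaluate the standard form [assuming y > -5]: now -5*log(y + 2) + 5*log(y + 5) - cos(3*y)/3.
Answer: -5*log(y + 2) + 5*log(y + 5) - cos(3*y)/3.


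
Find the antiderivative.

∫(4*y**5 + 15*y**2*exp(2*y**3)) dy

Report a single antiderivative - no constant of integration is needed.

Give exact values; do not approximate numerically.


Answer: 2*y**6/3 + 5*exp(2*y**3)/2.


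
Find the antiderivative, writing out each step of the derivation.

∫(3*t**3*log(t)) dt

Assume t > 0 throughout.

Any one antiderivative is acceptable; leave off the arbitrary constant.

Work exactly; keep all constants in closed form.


Step 1. Integrate ∫(3*t**3*log(t)) dt by parts with u = log(t), dv = (3*t**3) dt, so v = 3*t**4/4 [assuming t > 0]: now 3*t**4*log(t)/4 + ∫(-3*t**3/4) dt.
Step 2. Evaluate the standard form: now 3*t**4*log(t)/4 - 3*t**4/16.
Answer: 3*t**4*log(t)/4 - 3*t**4/16.


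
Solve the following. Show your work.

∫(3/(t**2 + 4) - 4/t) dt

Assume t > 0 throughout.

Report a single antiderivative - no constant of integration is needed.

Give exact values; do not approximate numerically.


Step 1. Rewrite: now ∫(-4/t) dt + ∫(3/(t**2 + 4)) dt.
Step 2. Evaluate the standard form [assuming t > 0]: now -4*log(t) + ∫(3/(t**2 + 4)) dt.
Step 3. Evaluate the standard form: now -4*log(t) + 3*atan(t/2)/2.
Answer: -4*log(t) + 3*atan(t/2)/2.


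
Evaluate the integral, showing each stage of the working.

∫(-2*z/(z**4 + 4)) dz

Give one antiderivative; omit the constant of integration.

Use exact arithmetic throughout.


Step 1. Substitute u = z**2, turning ∫(-2*z/(z**4 + 4)) dz into ∫(-1/(u**2 + 4)) du: now ∫(-1/(u**2 + 4)) du.
Step 2. Evaluate the standard form: now -atan(u/2)/2.
Step 3. Substitute back u = z**2: now -atan(z**2/2)/2.
Answer: -atan(z**2/2)/2.


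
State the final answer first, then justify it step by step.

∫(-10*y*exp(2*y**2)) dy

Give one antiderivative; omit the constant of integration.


The answer is -5*exp(2*y**2)/2.
Step 1. Substitute u = y**2, turning ∫(-10*y*exp(2*y**2)) dy into ∫(-5*exp(2*u)) du: now ∫(-5*exp(2*u)) du.
Step 2. Evaluate the standard form: now -5*exp(2*u)/2.
Step 3. Substitute back u = y**2: now -5*exp(2*y**2)/2.
Answer: -5*exp(2*y**2)/2.


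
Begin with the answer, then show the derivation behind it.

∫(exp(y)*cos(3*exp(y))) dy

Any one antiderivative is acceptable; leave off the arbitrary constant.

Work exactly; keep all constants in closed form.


The answer is sin(3*exp(y))/3.
Step 1. Substitute u = exp(y), turning ∫(exp(y)*cos(3*exp(y))) dy into ∫(cos(3*u)) du: now ∫(cos(3*u)) du.
Step 2. Evaluate the standard form: now sin(3*u)/3.
Step 3. Substitute back u = exp(y): now sin(3*exp(y))/3.
Answer: sin(3*exp(y))/3.


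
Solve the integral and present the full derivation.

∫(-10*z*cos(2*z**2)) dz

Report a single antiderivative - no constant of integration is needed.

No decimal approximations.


Step 1. Substitute u = z**2, turning ∫(-10*z*cos(2*z**2)) dz into ∫(-5*cos(2*u)) du: now ∫(-5*cos(2*u)) du.
Step 2. Evaluate the standard form: now -5*sin(2*u)/2.
Step 3. Substitute back u = z**2: now -5*sin(2*z**2)/2.
Answer: -5*sin(2*z**2)/2.


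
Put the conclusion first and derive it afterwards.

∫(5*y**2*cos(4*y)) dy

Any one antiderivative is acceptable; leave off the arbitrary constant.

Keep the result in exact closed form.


The answer is 5*y**2*sin(4*y)/4 + 5*y*cos(4*y)/8 - 5*sin(4*y)/32.
Step 1. Integrate ∫(5*y**2*cos(4*y)) dy by parts with u = y**2, dv = (5*cos(4*y)) dy, so v = 5*sin(4*y)/4: now 5*y**2*sin(4*y)/4 + ∫(-5*y*sin(4*y)/2) dy.
Step 2. Integrate ∫(-5*y*sin(4*y)/2) dy by parts with u = y, dv = (-5*sin(4*y)/2) dy, so v = 5*cos(4*y)/8: now 5*y**2*sin(4*y)/4 + 5*y*cos(4*y)/8 + ∫(-5*cos(4*y)/8) dy.
Step 3. Evaluate the standard form: now 5*y**2*sin(4*y)/4 + 5*y*cos(4*y)/8 - 5*sin(4*y)/32.
Answer: 5*y**2*sin(4*y)/4 + 5*y*cos(4*y)/8 - 5*sin(4*y)/32.


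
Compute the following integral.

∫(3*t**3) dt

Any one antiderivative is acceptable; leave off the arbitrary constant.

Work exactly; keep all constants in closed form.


Answer: 3*t**4/4.


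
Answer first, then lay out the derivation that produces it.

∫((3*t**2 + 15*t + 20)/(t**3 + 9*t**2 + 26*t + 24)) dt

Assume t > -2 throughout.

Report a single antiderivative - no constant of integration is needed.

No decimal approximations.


The answer is log(t + 2) - 2*log(t + 3) + 4*log(t + 4).
Step 1. Decompose ∫((3*t**2 + 15*t + 20)/(t**3 + 9*t**2 + 26*t + 24)) dt by partial fractions, (3*t**2 + 15*t + 20)/(t**3 + 9*t**2 + 26*t + 24) = 4/(t + 4) - 2/(t + 3) + 1/(t + 2): now ∫(1/(t + 2)) dt + ∫(-2/(t + 3)) dt + ∫(4/(t + 4)) dt.
Step 2. Evaluate the standard form [assuming t > -4]: now 4*log(t + 4) + ∫(1/(t + 2)) dt + ∫(-2/(t + 3)) dt.
Step 3. Evaluate the standard form [assuming t > -3]: now -2*log(t + 3) + 4*log(t + 4) + ∫(1/(t + 2)) dt.
Step 4. Evaluate the standard form [assuming t > -2]: now log(t + 2) - 2*log(t + 3) + 4*log(t + 4).
Answer: log(t + 2) - 2*log(t + 3) + 4*log(t + 4).


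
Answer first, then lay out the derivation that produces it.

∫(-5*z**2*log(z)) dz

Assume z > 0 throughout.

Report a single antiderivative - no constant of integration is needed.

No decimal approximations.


The answer is -5*z**3*log(z)/3 + 5*z**3/9.
Step 1. Integrate ∫(-5*z**2*log(z)) dz by parts with u = log(z), dv = (-5*z**2) dz, so v = -5*z**3/3 [assuming z > 0]: now -5*z**3*log(z)/3 + ∫(5*z**2/3) dz.
Step 2. Evaluate the standard form: now -5*z**3*log(z)/3 + 5*z**3/9.
Answer: -5*z**3*log(z)/3 + 5*z**3/9.


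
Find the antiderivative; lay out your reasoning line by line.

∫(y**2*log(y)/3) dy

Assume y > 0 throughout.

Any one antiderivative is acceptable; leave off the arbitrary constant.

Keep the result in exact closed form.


Step 1. Integrate ∫(y**2*log(y)/3) dy by parts with u = log(y), dv = (y**2/3) dy, so v = y**3/9 [assuming y > 0]: now y**3*log(y)/9 + ∫(-y**2/9) dy.
Step 2. Evaluate the standard form: now y**3*log(y)/9 - y**3/27.
Answer: y**3*log(y)/9 - y**3/27.


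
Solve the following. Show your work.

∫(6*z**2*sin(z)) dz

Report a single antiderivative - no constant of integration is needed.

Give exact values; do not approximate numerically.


Step 1. Integrate ∫(6*z**2*sin(z)) dz by parts with u = z**2, dv = (6*sin(z)) dz, so v = -6*cos(z): now -6*z**2*cos(z) + ∫(12*z*cos(z)) dz.
Step 2. Integrate ∫(12*z*cos(z)) dz by parts with u = z, dv = (12*cos(z)) dz, so v = 12*sin(z): now -6*z**2*cos(z) + 12*z*sin(z) + ∫(-12*sin(z)) dz.
Step 3. Evaluate the standard form: now -6*z**2*cos(z) + 12*z*sin(z) + 12*cos(z).
Answer: -6*z**2*cos(z) + 12*z*sin(z) + 12*cos(z).


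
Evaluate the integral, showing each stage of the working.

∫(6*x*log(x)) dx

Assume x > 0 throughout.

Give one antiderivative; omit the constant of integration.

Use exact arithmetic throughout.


Step 1. Integrate ∫(6*x*log(x)) dx by parts with u = log(x), dv = (6*x) dx, so v = 3*x**2 [assuming x > 0]: now 3*x**2*log(x) + ∫(-3*x) dx.
Step 2. Evaluate the standard form: now 3*x**2*log(x) - 3*x**2/2.
Answer: 3*x**2*log(x) - 3*x**2/2.


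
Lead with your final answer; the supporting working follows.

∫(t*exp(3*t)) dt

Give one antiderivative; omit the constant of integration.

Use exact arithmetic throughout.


The answer is t*exp(3*t)/3 - exp(3*t)/9.
Step 1. Integrate ∫(t*exp(3*t)) dt by parts with u = t, dv = (exp(3*t)) dt, so v = exp(3*t)/3: now t*exp(3*t)/3 + ∫(-exp(3*t)/3) dt.
Step 2. Evaluate the standard form: now t*exp(3*t)/3 - exp(3*t)/9.
Answer: t*exp(3*t)/3 - exp(3*t)/9.


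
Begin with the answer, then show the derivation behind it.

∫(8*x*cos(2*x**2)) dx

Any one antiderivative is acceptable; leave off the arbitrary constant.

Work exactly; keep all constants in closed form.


The answer is 2*sin(2*x**2).
Step 1. Substitute u = x**2, turning ∫(8*x*cos(2*x**2)) dx into ∫(4*cos(2*u)) du: now ∫(4*cos(2*u)) du.
Step 2. Evaluate the standard form: now 2*sin(2*u).
Step 3. Substitute back u = x**2: now 2*sin(2*x**2).
Answer: 2*sin(2*x**2).


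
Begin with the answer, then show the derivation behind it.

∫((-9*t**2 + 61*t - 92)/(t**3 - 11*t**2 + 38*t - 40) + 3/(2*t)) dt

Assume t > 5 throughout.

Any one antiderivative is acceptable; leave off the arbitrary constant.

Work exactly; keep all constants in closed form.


The answer is 3*log(t)/2 - 4*log(t - 5) - 4*log(t - 4) - log(t - 2).
Step 1. Rewrite: now ∫(3/(2*t)) dt + ∫((-9*t**2 + 61*t - 92)/(t**3 - 11*t**2 + 38*t - 40)) dt.
Step 2. Decompose ∫((-9*t**2 + 61*t - 92)/(t**3 - 11*t**2 + 38*t - 40)) dt by partial fractions, (-9*t**2 + 61*t - 92)/(t**3 - 11*t**2 + 38*t - 40) = -1/(t - 2) - 4/(t - 4) - 4/(t - 5): now ∫(3/(2*t)) dt + ∫(-4/(t - 5)) dt + ∫(-4/(t - 4)) dt + ∫(-1/(t - 2)) dt.
Step 3. Evaluate the standard form [assuming t > 5]: now -4*log(t - 5) + ∫(3/(2*t)) dt + ∫(-4/(t - 4)) dt + ∫(-1/(t - 2)) dt.
Step 4. Evaluate the standard form [assuming t > 4]: now -4*log(t - 5) - 4*log(t - 4) + ∫(3/(2*t)) dt + ∫(-1/(t - 2)) dt.
Step 5. Evaluate the standard form [assuming t > 2]: now -4*log(t - 5) - 4*log(t - 4) - log(t - 2) + ∫(3/(2*t)) dt.
Step 6. Evaluate the standard form [assuming t > 0]: now 3*log(t)/2 - 4*log(t - 5) - 4*log(t - 4) - log(t - 2).
Answer: 3*log(t)/2 - 4*log(t - 5) - 4*log(t - 4) - log(t - 2).


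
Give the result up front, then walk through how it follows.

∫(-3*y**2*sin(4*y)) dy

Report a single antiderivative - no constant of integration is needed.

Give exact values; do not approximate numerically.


The answer is 3*y**2*cos(4*y)/4 - 3*y*sin(4*y)/8 - 3*cos(4*y)/32.
Step 1. Integrate ∫(-3*y**2*sin(4*y)) dy by parts with u = y**2, dv = (-3*sin(4*y)) dy, so v = 3*cos(4*y)/4: now 3*y**2*cos(4*y)/4 + ∫(-3*y*cos(4*y)/2) dy.
Step 2. Integrate ∫(-3*y*cos(4*y)/2) dy by parts with u = y, dv = (-3*cos(4*y)/2) dy, so v = -3*sin(4*y)/8: now 3*y**2*cos(4*y)/4 - 3*y*sin(4*y)/8 + ∫(3*sin(4*y)/8) dy.
Step 3. Evaluate the standard form: now 3*y**2*cos(4*y)/4 - 3*y*sin(4*y)/8 - 3*cos(4*y)/32.
Answer: 3*y**2*cos(4*y)/4 - 3*y*sin(4*y)/8 - 3*cos(4*y)/32.


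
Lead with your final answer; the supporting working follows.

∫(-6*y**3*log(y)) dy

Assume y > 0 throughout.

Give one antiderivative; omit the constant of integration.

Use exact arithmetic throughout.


The answer is -3*y**4*log(y)/2 + 3*y**4/8.
Step 1. Integrate ∫(-6*y**3*log(y)) dy by parts with u = log(y), dv = (-6*y**3) dy, so v = -3*y**4/2 [assuming y > 0]: now -3*y**4*log(y)/2 + ∫(3*y**3/2) dy.
Step 2. Evaluate the standard form: now -3*y**4*log(y)/2 + 3*y**4/8.
Answer: -3*y**4*log(y)/2 + 3*y**4/8.


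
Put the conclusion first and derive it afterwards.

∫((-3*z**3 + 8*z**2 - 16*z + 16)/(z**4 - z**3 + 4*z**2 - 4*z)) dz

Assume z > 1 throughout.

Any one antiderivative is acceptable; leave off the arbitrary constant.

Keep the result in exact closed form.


The answer is -4*log(z) + log(z - 1) + 2*atan(z/2).
Step 1. Decompose ∫((-3*z**3 + 8*z**2 - 16*z + 16)/(z**4 - z**3 + 4*z**2 - 4*z)) dz by partial fractions, (-3*z**3 + 8*z**2 - 16*z + 16)/(z**4 - z**3 + 4*z**2 - 4*z) = 4/(z**2 + 4) + 1/(z - 1) - 4/z: now ∫(-4/z) dz + ∫(1/(z - 1)) dz + ∫(4/(z**2 + 4)) dz.
Step 2. Evaluate the standard form [assuming z > 0]: now -4*log(z) + ∫(1/(z - 1)) dz + ∫(4/(z**2 + 4)) dz.
Step 3. Evaluate the standard form [assuming z > 1]: now -4*log(z) + log(z - 1) + ∫(4/(z**2 + 4)) dz.
Step 4. Evaluate the standard form: now -4*log(z) + log(z - 1) + 2*atan(z/2).
Answer: -4*log(z) + log(z - 1) + 2*atan(z/2).


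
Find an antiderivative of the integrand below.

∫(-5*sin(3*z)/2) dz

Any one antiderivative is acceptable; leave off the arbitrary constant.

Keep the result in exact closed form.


Answer: 5*cos(3*z)/6.


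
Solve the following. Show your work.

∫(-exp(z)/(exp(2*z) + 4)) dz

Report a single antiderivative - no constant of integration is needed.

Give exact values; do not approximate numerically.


Step 1. Substitute u = exp(z), turning ∫(-exp(z)/(exp(2*z) + 4)) dz into ∫(-1/(u**2 + 4)) du: now ∫(-1/(u**2 + 4)) du.
Step 2. Evaluate the standard form: now -atan(u/2)/2.
Step 3. Substitute back u = exp(z): now -atan(exp(z)/2)/2.
Answer: -atan(exp(z)/2)/2.


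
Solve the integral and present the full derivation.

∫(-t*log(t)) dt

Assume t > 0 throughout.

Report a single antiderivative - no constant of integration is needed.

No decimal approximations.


Step 1. Integrate ∫(-t*log(t)) dt by parts with u = log(t), dv = (-t) dt, so v = -t**2/2 [assuming t > 0]: now -t**2*log(t)/2 + ∫(t/2) dt.
Step 2. Evaluate the standard form: now -t**2*log(t)/2 + t**2/4.
Answer: -t**2*log(t)/2 + t**2/4.


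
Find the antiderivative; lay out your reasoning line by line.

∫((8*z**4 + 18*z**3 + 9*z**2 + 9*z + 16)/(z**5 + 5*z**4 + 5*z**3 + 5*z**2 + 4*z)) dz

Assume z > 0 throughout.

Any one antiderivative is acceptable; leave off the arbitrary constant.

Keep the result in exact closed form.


Step 1. Decompose ∫((8*z**4 + 18*z**3 + 9*z**2 + 9*z + 16)/(z**5 + 5*z**4 + 5*z**3 + 5*z**2 + 4*z)) dz by partial fractions, (8*z**4 + 18*z**3 + 9*z**2 + 9*z + 16)/(z**5 + 5*z**4 + 5*z**3 + 5*z**2 + 4*z) = -3/(z**2 + 1) + 5/(z + 4) - 1/(z + 1) + 4/z: now ∫(4/z) dz + ∫(-1/(z + 1)) dz + ∫(5/(z + 4)) dz + ∫(-3/(z**2 + 1)) dz.
Step 2. Evaluate the standard form [assuming z > -1]: now -log(z + 1) + ∫(4/z) dz + ∫(5/(z + 4)) dz + ∫(-3/(z**2 + 1)) dz.
Step 3. Evaluate the standard form [assuming z > 0]: now 4*log(z) - log(z + 1) + ∫(5/(z + 4)) dz + ∫(-3/(z**2 + 1)) dz.
Step 4. Evaluate the standard form [assuming z > -4]: now 4*log(z) - log(z + 1) + 5*log(z + 4) + ∫(-3/(z**2 + 1)) dz.
Step 5. Evaluate the standard form: now 4*log(z) - log(z + 1) + 5*log(z + 4) - 3*atan(z).
Answer: 4*log(z) - log(z + 1) + 5*log(z + 4) - 3*atan(z).


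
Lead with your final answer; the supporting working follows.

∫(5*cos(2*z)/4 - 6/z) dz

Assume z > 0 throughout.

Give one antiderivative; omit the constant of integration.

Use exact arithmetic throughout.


The answer is -6*log(z) + 5*sin(2*z)/8.
Step 1. Rewrite: now ∫(-6/z) dz + ∫(5*cos(2*z)/4) dz.
Step 2. Evaluate the standard form [assuming z > 0]: now -6*log(z) + ∫(5*cos(2*z)/4) dz.
Step 3. Evaluate the standard form: now -6*log(z) + 5*sin(2*z)/8.
Answer: -6*log(z) + 5*sin(2*z)/8.


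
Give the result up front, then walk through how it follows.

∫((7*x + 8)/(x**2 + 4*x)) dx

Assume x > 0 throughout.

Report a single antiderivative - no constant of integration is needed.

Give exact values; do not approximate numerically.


The answer is 2*log(x) + 5*log(x + 4).
Step 1. Decompose ∫((7*x + 8)/(x**2 + 4*x)) dx by partial fractions, (7*x + 8)/(x**2 + 4*x) = 5/(x + 4) + 2/x: now ∫(2/x) dx + ∫(5/(x + 4)) dx.
Step 2. Evaluate the standard form [assuming x > 0]: now 2*log(x) + ∫(5/(x + 4)) dx.
Step 3. Evaluate the standard form [assuming x > -4]: now 2*log(x) + 5*log(x + 4).
Answer: 2*log(x) + 5*log(x + 4).


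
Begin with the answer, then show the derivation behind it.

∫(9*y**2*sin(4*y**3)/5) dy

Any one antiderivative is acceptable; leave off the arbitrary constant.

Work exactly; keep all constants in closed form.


The answer is -3*cos(4*y**3)/20.
Step 1. Substitute u = y**3, turning ∫(9*y**2*sin(4*y**3)/5) dy into ∫(3*sin(4*u)/5) du: now ∫(3*sin(4*u)/5) du.
Step 2. Evaluate the standard form: now -3*cos(4*u)/20.
Step 3. Substitute back u = y**3: now -3*cos(4*y**3)/20.
Answer: -3*cos(4*y**3)/20.


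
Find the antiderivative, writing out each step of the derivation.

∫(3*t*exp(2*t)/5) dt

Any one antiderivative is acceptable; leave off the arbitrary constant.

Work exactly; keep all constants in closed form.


Step 1. Integrate ∫(3*t*exp(2*t)/5) dt by parts with u = t, dv = (3*exp(2*t)/5) dt, so v = 3*exp(2*t)/10: now 3*t*exp(2*t)/10 + ∫(-3*exp(2*t)/10) dt.
Step 2. Evaluate the standard form: now 3*t*exp(2*t)/10 - 3*exp(2*t)/20.
Answer: 3*t*exp(2*t)/10 - 3*exp(2*t)/20.


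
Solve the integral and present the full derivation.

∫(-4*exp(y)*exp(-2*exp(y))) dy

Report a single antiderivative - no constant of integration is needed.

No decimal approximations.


Step 1. Substitute u = exp(y), turning ∫(-4*exp(y)*exp(-2*exp(y))) dy into ∫(-4*exp(-2*u)) du: now ∫(-4*exp(-2*u)) du.
Step 2. Evaluate the standard form: now 2*exp(-2*u).
Step 3. Substitute back u = exp(y): now 2*exp(-2*exp(y)).
Answer: 2*exp(-2*exp(y)).


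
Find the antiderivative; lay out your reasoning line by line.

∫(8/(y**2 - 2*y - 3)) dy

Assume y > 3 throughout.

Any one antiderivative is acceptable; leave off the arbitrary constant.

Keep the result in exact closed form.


Step 1. Decompose ∫(8/(y**2 - 2*y - 3)) dy by partial fractions, 8/(y**2 - 2*y - 3) = -2/(y + 1) + 2/(y - 3): now ∫(2/(y - 3)) dy + ∫(-2/(y + 1)) dy.
Step 2. Evaluate the standard form [assuming y > -1]: now -2*log(y + 1) + ∫(2/(y - 3)) dy.
Step 3. Evaluate the standard form [assuming y > 3]: now 2*log(y - 3) - 2*log(y + 1).
Answer: 2*log(y - 3) - 2*log(y + 1).


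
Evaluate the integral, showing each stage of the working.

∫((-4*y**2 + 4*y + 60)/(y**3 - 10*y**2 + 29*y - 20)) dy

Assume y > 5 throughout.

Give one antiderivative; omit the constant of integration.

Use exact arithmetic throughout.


Step 1. Decompose ∫((-4*y**2 + 4*y + 60)/(y**3 - 10*y**2 + 29*y - 20)) dy by partial fractions, (-4*y**2 + 4*y + 60)/(y**3 - 10*y**2 + 29*y - 20) = 5/(y - 1) - 4/(y - 4) - 5/(y - 5): now ∫(-5/(y - 5)) dy + ∫(-4/(y - 4)) dy + ∫(5/(y - 1)) dy.
Step 2. Evaluate the standard form [assuming y > 5]: now -5*log(y - 5) + ∫(-4/(y - 4)) dy + ∫(5/(y - 1)) dy.
Step 3. Evaluate the standard form [assuming y > 1]: now -5*log(y - 5) + 5*log(y - 1) + ∫(-4/(y - 4)) dy.
Step 4. Evaluate the standard form [assuming y > 4]: now -5*log(y - 5) - 4*log(y - 4) + 5*log(y - 1).
Answer: -5*log(y - 5) - 4*log(y - 4) + 5*log(y - 1).


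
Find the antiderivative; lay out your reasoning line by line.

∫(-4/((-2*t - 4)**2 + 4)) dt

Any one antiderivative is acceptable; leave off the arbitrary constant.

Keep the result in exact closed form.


Step 1. Substitute u = -2*t - 4, turning ∫(-4/((-2*t - 4)**2 + 4)) dt into ∫(2/(u**2 + 4)) du: now ∫(2/(u**2 + 4)) du.
Step 2. Evaluate the standard form: now atan(u/2).
Step 3. Substitute back u = -2*t - 4: now -atan(t + 2).
Answer: -atan(t + 2).


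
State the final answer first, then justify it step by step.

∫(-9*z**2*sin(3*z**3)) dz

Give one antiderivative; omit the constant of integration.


The answer is cos(3*z**3).
Step 1. Substitute u = z**3, turning ∫(-9*z**2*sin(3*z**3)) dz into ∫(-3*sin(3*u)) du: now ∫(-3*sin(3*u)) du.
Step 2. Evaluate the standard form: now cos(3*u).
Step 3. Substitute back u = z**3: now cos(3*z**3).
Answer: cos(3*z**3).


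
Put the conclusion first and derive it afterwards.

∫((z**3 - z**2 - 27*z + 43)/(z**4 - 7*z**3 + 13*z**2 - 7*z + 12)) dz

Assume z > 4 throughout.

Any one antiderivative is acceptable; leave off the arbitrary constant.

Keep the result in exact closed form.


The answer is -log(z - 4) + 2*log(z - 3) + 4*atan(z).
Step 1. Decompose ∫((z**3 - z**2 - 27*z + 43)/(z**4 - 7*z**3 + 13*z**2 - 7*z + 12)) dz by partial fractions, (z**3 - z**2 - 27*z + 43)/(z**4 - 7*z**3 + 13*z**2 - 7*z + 12) = 4/(z**2 + 1) + 2/(z - 3) - 1/(z - 4): now ∫(-1/(z - 4)) dz + ∫(2/(z - 3)) dz + ∫(4/(z**2 + 1)) dz.
Step 2. Evaluate the standard form [assuming z > 4]: now -log(z - 4) + ∫(2/(z - 3)) dz + ∫(4/(z**2 + 1)) dz.
Step 3. Evaluate the standard form [assuming z > 3]: now -log(z - 4) + 2*log(z - 3) + ∫(4/(z**2 + 1)) dz.
Step 4. Evaluate the standard form: now -log(z - 4) + 2*log(z - 3) + 4*atan(z).
Answer: -log(z - 4) + 2*log(z - 3) + 4*atan(z).


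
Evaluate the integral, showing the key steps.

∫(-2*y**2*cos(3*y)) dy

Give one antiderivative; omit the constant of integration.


Step 1. Integrate ∫(-2*y**2*cos(3*y)) dy by parts with u = y**2, dv = (-2*cos(3*y)) dy, so v = -2*sin(3*y)/3: now -2*y**2*sin(3*y)/3 + ∫(4*y*sin(3*y)/3) dy.
Step 2. Integrate ∫(4*y*sin(3*y)/3) dy by parts with u = y, dv = (4*sin(3*y)/3) dy, so v = -4*cos(3*y)/9: now -2*y**2*sin(3*y)/3 - 4*y*cos(3*y)/9 + ∫(4*cos(3*y)/9) dy.
Step 3. Evaluate the standard form: now -2*y**2*sin(3*y)/3 - 4*y*cos(3*y)/9 + 4*sin(3*y)/27.
Answer: -2*y**2*sin(3*y)/3 - 4*y*cos(3*y)/9 + 4*sin(3*y)/27.


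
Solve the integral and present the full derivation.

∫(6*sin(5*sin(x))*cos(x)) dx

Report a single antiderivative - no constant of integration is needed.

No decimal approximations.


Step 1. Substitute u = sin(x), turning ∫(6*sin(5*sin(x))*cos(x)) dx into ∫(6*sin(5*u)) du: now ∫(6*sin(5*u)) du.
Step 2. Evaluate the standard form: now -6*cos(5*u)/5.
Step 3. Substitute back u = sin(x): now -6*cos(5*sin(x))/5.
Answer: -6*cos(5*sin(x))/5.


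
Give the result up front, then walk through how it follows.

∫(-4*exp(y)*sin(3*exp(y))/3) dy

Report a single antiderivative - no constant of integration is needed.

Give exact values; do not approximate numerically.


The answer is 4*cos(3*exp(y))/9.
Step 1. Substitute u = exp(y), turning ∫(-4*exp(y)*sin(3*exp(y))/3) dy into ∫(-4*sin(3*u)/3) du: now ∫(-4*sin(3*u)/3) du.
Step 2. Evaluate the standard form: now 4*cos(3*u)/9.
Step 3. Substitute back u = exp(y): now 4*cos(3*exp(y))/9.
Answer: 4*cos(3*exp(y))/9.


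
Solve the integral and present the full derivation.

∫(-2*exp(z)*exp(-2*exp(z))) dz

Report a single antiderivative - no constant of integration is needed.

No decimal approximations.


Step 1. Substitute u = exp(z), turning ∫(-2*exp(z)*exp(-2*exp(z))) dz into ∫(-2*exp(-2*u)) du: now ∫(-2*exp(-2*u)) du.
Step 2. Evaluate the standard form: now exp(-2*u).
Step 3. Substitute back u = exp(z): now exp(-2*exp(z)).
Answer: exp(-2*exp(z)).


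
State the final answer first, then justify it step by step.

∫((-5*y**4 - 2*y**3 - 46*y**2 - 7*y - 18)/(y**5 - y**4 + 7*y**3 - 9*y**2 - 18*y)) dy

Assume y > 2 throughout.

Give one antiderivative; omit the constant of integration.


The answer is log(y) - 4*log(y - 2) - 2*log(y + 1) - atan(y/3)/3.
Step 1. Decompose ∫((-5*y**4 - 2*y**3 - 46*y**2 - 7*y - 18)/(y**5 - y**4 + 7*y**3 - 9*y**2 - 18*y)) dy by partial fractions, (-5*y**4 - 2*y**3 - 46*y**2 - 7*y - 18)/(y**5 - y**4 + 7*y**3 - 9*y**2 - 18*y) = -1/(y**2 + 9) - 2/(y + 1) - 4/(y - 2) + 1/y: now ∫(1/y) dy + ∫(-4/(y - 2)) dy + ∫(-2/(y + 1)) dy + ∫(-1/(y**2 + 9)) dy.
Step 2. Evaluate the standard form [assuming y > 0]: now log(y) + ∫(-4/(y - 2)) dy + ∫(-2/(y + 1)) dy + ∫(-1/(y**2 + 9)) dy.
Step 3. Evaluate the standard form [assuming y > -1]: now log(y) - 2*log(y + 1) + ∫(-4/(y - 2)) dy + ∫(-1/(y**2 + 9)) dy.
Step 4. Evaluate the standard form [assuming y > 2]: now log(y) - 4*log(y - 2) - 2*log(y + 1) + ∫(-1/(y**2 + 9)) dy.
Step 5. Evaluate the standard form: now log(y) - 4*log(y - 2) - 2*log(y + 1) - atan(y/3)/3.
Answer: log(y) - 4*log(y - 2) - 2*log(y + 1) - atan(y/3)/3.


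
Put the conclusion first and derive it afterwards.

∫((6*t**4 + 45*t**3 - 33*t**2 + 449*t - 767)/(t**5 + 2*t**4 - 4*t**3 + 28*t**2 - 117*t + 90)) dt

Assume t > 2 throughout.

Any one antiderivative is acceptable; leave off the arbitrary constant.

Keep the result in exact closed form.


The answer is 5*log(t - 2) + 5*log(t - 1) - 4*log(t + 5) - 2*atan(t/3)/3.
Step 1. Decompose ∫((6*t**4 + 45*t**3 - 33*t**2 + 449*t - 767)/(t**5 + 2*t**4 - 4*t**3 + 28*t**2 - 117*t + 90)) dt by partial fractions, (6*t**4 + 45*t**3 - 33*t**2 + 449*t - 767)/(t**5 + 2*t**4 - 4*t**3 + 28*t**2 - 117*t + 90) = -2/(t**2 + 9) - 4/(t + 5) + 5/(t - 1) + 5/(t - 2): now ∫(5/(t - 2)) dt + ∫(5/(t - 1)) dt + ∫(-4/(t + 5)) dt + ∫(-2/(t**2 + 9)) dt.
Step 2. Evaluate the standard form [assuming t > 2]: now 5*log(t - 2) + ∫(5/(t - 1)) dt + ∫(-4/(t + 5)) dt + ∫(-2/(t**2 + 9)) dt.
Step 3. Evaluate the standard form [assuming t > 1]: now 5*log(t - 2) + 5*log(t - 1) + ∫(-4/(t + 5)) dt + ∫(-2/(t**2 + 9)) dt.
Step 4. Evaluate the standard form [assuming t > -5]: now 5*log(t - 2) + 5*log(t - 1) - 4*log(t + 5) + ∫(-2/(t**2 + 9)) dt.
Step 5. Evaluate the standard form: now 5*log(t - 2) + 5*log(t - 1) - 4*log(t + 5) - 2*atan(t/3)/3.
Answer: 5*log(t - 2) + 5*log(t - 1) - 4*log(t + 5) - 2*atan(t/3)/3.


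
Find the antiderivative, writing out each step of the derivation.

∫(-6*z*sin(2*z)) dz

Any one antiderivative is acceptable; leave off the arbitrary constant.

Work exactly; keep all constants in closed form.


Step 1. Integrate ∫(-6*z*sin(2*z)) dz by parts with u = z, dv = (-6*sin(2*z)) dz, so v = 3*cos(2*z): now 3*z*cos(2*z) + ∫(-3*cos(2*z)) dz.
Step 2. Evaluate the standard form: now 3*z*cos(2*z) - 3*sin(2*z)/2.
Answer: 3*z*cos(2*z) - 3*sin(2*z)/2.


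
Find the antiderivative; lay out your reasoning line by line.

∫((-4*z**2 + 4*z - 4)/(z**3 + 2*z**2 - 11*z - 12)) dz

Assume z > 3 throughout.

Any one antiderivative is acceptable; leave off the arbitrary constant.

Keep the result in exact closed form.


Step 1. Decompose ∫((-4*z**2 + 4*z - 4)/(z**3 + 2*z**2 - 11*z - 12)) dz by partial fractions, (-4*z**2 + 4*z - 4)/(z**3 + 2*z**2 - 11*z - 12) = -4/(z + 4) + 1/(z + 1) - 1/(z - 3): now ∫(-1/(z - 3)) dz + ∫(1/(z + 1)) dz + ∫(-4/(z + 4)) dz.
Step 2. Evaluate the standard form [assuming z > 3]: now -log(z - 3) + ∫(1/(z + 1)) dz + ∫(-4/(z + 4)) dz.
Step 3. Evaluate the standard form [assuming z > -1]: now -log(z - 3) + log(z + 1) + ∫(-4/(z + 4)) dz.
Step 4. Evaluate the standard form [assuming z > -4]: now -log(z - 3) + log(z + 1) - 4*log(z + 4).
Answer: -log(z - 3) + log(z + 1) - 4*log(z + 4).


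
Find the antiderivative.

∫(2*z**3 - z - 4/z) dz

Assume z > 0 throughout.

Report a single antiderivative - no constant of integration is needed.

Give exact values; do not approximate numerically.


Answer: z**4/2 - z**2/2 - 4*log(z).


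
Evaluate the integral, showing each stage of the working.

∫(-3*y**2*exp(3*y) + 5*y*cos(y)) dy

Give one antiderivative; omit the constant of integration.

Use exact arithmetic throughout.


Step 1. Rewrite: now ∫(5*y*cos(y)) dy + ∫(-3*y**2*exp(3*y)) dy.
Step 2. Integrate ∫(-3*y**2*exp(3*y)) dy by parts with u = y**2, dv = (-3*exp(3*y)) dy, so v = -exp(3*y): now -y**2*exp(3*y) + ∫(2*y*exp(3*y)) dy + ∫(5*y*cos(y)) dy.
Step 3. Integrate ∫(2*y*exp(3*y)) dy by parts with u = y, dv = (2*exp(3*y)) dy, so v = 2*exp(3*y)/3: now -y**2*exp(3*y) + 2*y*exp(3*y)/3 + ∫(5*y*cos(y)) dy + ∫(-2*exp(3*y)/3) dy.
Step 4. Evaluate the standard form: now -y**2*exp(3*y) + 2*y*exp(3*y)/3 - 2*exp(3*y)/9 + ∫(5*y*cos(y)) dy.
Step 5. Integrate ∫(5*y*cos(y)) dy by parts with u = y, dv = (5*cos(y)) dy, so v = 5*sin(y): now -y**2*exp(3*y) + 2*y*exp(3*y)/3 + 5*y*sin(y) - 2*exp(3*y)/9 + ∫(-5*sin(y)) dy.
Step 6. Evaluate the standard form: now -y**2*exp(3*y) + 2*y*exp(3*y)/3 + 5*y*sin(y) - 2*exp(3*y)/9 + 5*cos(y).
Answer: -y**2*exp(3*y) + 2*y*exp(3*y)/3 + 5*y*sin(y) - 2*exp(3*y)/9 + 5*cos(y).
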